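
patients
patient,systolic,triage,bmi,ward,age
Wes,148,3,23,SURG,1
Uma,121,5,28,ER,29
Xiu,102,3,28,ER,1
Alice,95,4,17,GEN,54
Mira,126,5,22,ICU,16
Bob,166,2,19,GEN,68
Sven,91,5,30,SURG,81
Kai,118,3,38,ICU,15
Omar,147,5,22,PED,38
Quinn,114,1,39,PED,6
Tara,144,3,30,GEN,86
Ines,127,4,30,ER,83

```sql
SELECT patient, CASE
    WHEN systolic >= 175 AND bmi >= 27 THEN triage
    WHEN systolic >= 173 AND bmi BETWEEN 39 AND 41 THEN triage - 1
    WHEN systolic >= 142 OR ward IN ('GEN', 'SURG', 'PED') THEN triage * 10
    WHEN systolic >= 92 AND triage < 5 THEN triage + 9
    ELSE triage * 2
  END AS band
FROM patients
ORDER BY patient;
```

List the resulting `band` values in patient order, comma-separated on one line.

patient=Alice: systolic >= 142 OR ward IN ('GEN', 'SURG', 'PED') → 40
patient=Bob: systolic >= 142 OR ward IN ('GEN', 'SURG', 'PED') → 20
patient=Ines: systolic >= 92 AND triage < 5 → 13
patient=Kai: systolic >= 92 AND triage < 5 → 12
patient=Mira: ELSE → 10
patient=Omar: systolic >= 142 OR ward IN ('GEN', 'SURG', 'PED') → 50
patient=Quinn: systolic >= 142 OR ward IN ('GEN', 'SURG', 'PED') → 10
patient=Sven: systolic >= 142 OR ward IN ('GEN', 'SURG', 'PED') → 50
patient=Tara: systolic >= 142 OR ward IN ('GEN', 'SURG', 'PED') → 30
patient=Uma: ELSE → 10
patient=Wes: systolic >= 142 OR ward IN ('GEN', 'SURG', 'PED') → 30
patient=Xiu: systolic >= 92 AND triage < 5 → 12

40, 20, 13, 12, 10, 50, 10, 50, 30, 10, 30, 12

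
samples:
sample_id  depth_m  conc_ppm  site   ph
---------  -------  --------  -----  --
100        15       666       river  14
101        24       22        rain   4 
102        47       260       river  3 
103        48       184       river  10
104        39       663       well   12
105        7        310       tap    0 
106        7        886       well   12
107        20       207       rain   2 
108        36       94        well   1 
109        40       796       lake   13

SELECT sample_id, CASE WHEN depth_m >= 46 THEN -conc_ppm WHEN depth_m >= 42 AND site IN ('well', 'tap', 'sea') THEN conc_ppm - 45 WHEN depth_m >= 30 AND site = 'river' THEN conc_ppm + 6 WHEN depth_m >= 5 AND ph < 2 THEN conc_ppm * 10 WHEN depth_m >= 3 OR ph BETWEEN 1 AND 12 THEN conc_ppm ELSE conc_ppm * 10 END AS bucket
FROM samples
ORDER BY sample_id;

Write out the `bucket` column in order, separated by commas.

sample_id=100: depth_m >= 3 OR ph BETWEEN 1 AND 12 → 666
sample_id=101: depth_m >= 3 OR ph BETWEEN 1 AND 12 → 22
sample_id=102: depth_m >= 46 → -260
sample_id=103: depth_m >= 46 → -184
sample_id=104: depth_m >= 3 OR ph BETWEEN 1 AND 12 → 663
sample_id=105: depth_m >= 5 AND ph < 2 → 3100
sample_id=106: depth_m >= 3 OR ph BETWEEN 1 AND 12 → 886
sample_id=107: depth_m >= 3 OR ph BETWEEN 1 AND 12 → 207
sample_id=108: depth_m >= 5 AND ph < 2 → 940
sample_id=109: depth_m >= 3 OR ph BETWEEN 1 AND 12 → 796

666, 22, -260, -184, 663, 3100, 886, 207, 940, 796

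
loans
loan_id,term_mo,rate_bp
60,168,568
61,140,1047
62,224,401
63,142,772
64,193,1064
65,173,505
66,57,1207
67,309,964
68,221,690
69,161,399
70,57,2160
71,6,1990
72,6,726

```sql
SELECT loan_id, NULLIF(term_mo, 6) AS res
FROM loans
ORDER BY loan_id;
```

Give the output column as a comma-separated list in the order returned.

loan_id=60: term_mo=168 vs 6: differ → 168
loan_id=61: term_mo=140 vs 6: differ → 140
loan_id=62: term_mo=224 vs 6: differ → 224
loan_id=63: term_mo=142 vs 6: differ → 142
loan_id=64: term_mo=193 vs 6: differ → 193
loan_id=65: term_mo=173 vs 6: differ → 173
loan_id=66: term_mo=57 vs 6: differ → 57
loan_id=67: term_mo=309 vs 6: differ → 309
loan_id=68: term_mo=221 vs 6: differ → 221
loan_id=69: term_mo=161 vs 6: differ → 161
loan_id=70: term_mo=57 vs 6: differ → 57
loan_id=71: term_mo=6 vs 6: equal → NULL
loan_id=72: term_mo=6 vs 6: equal → NULL

168, 140, 224, 142, 193, 173, 57, 309, 221, 161, 57, NULL, NULL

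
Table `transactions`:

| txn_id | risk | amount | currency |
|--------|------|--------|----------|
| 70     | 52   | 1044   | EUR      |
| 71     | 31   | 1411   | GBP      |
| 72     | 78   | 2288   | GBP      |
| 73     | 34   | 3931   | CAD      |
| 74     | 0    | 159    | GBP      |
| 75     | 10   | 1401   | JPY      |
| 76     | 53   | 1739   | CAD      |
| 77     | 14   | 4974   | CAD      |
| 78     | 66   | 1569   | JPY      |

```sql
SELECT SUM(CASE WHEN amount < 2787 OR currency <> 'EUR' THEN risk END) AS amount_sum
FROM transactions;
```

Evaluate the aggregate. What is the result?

txn_id=70: ✓ → 52
txn_id=71: ✓ → 31
txn_id=72: ✓ → 78
txn_id=73: ✓ → 34
txn_id=74: ✓ → 0
txn_id=75: ✓ → 10
txn_id=76: ✓ → 53
txn_id=77: ✓ → 14
txn_id=78: ✓ → 66
amount_sum = 52 + 31 + 78 + 34 + 10 + 53 + 14 + 66 = 338

338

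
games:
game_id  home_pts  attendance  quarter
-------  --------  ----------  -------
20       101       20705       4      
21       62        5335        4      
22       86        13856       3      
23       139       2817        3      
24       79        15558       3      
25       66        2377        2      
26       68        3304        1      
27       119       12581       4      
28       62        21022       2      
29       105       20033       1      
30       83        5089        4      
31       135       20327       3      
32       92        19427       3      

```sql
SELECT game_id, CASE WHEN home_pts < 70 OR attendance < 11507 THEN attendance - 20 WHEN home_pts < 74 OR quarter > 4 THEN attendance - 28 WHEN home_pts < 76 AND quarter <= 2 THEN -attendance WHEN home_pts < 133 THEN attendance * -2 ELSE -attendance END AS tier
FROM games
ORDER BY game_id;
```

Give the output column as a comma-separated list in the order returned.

-41410, 5315, -27712, 2797, -31116, 2357, 3284, -25162, 21002, -40066, 5069, -20327, -38854

game_id=20: home_pts < 133 → -41410
game_id=21: home_pts < 70 OR attendance < 11507 → 5315
game_id=22: home_pts < 133 → -27712
game_id=23: home_pts < 70 OR attendance < 11507 → 2797
game_id=24: home_pts < 133 → -31116
game_id=25: home_pts < 70 OR attendance < 11507 → 2357
game_id=26: home_pts < 70 OR attendance < 11507 → 3284
game_id=27: home_pts < 133 → -25162
game_id=28: home_pts < 70 OR attendance < 11507 → 21002
game_id=29: home_pts < 133 → -40066
game_id=30: home_pts < 70 OR attendance < 11507 → 5069
game_id=31: ELSE → -20327
game_id=32: home_pts < 133 → -38854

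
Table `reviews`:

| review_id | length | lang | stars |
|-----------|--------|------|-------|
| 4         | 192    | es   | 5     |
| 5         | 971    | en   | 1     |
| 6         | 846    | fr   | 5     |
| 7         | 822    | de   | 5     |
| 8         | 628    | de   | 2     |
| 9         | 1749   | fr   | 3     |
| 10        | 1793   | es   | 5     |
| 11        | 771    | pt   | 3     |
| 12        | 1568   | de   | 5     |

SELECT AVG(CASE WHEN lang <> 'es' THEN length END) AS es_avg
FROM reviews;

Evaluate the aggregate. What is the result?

review_id=4: ✗
review_id=5: ✓ → 971
review_id=6: ✓ → 846
review_id=7: ✓ → 822
review_id=8: ✓ → 628
review_id=9: ✓ → 1749
review_id=10: ✗
review_id=11: ✓ → 771
review_id=12: ✓ → 1568
es_avg = (971 + 846 + 822 + 628 + 1749 + 771 + 1568) / 7 = 1050.7142857143

1050.7142857143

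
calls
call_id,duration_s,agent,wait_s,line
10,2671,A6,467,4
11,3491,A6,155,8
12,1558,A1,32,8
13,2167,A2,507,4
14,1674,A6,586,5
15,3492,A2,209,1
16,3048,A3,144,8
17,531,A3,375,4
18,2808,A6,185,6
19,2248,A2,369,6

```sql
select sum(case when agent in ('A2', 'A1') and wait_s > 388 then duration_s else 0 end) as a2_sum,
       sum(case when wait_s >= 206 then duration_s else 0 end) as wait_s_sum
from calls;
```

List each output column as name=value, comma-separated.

[a2_sum: agent in ('A2', 'A1') and wait_s > 388]
call_id=10: ✗
call_id=11: ✗
call_id=12: ✗
call_id=13: ✓ → 2167
call_id=14: ✗
call_id=15: ✗
call_id=16: ✗
call_id=17: ✗
call_id=18: ✗
call_id=19: ✗
a2_sum = 2167
—
[wait_s_sum: wait_s >= 206]
call_id=10: ✓ → 2671
call_id=11: ✗
call_id=12: ✗
call_id=13: ✓ → 2167
call_id=14: ✓ → 1674
call_id=15: ✓ → 3492
call_id=16: ✗
call_id=17: ✓ → 531
call_id=18: ✗
call_id=19: ✓ → 2248
wait_s_sum = 2671 + 2167 + 1674 + 3492 + 531 + 2248 = 12783

a2_sum=2167, wait_s_sum=12783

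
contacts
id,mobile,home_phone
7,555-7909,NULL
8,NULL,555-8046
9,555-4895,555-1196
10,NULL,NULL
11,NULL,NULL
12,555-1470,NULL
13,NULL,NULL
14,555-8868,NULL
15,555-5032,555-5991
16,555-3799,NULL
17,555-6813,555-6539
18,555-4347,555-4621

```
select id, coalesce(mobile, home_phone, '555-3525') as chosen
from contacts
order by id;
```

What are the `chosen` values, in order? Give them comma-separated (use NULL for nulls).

555-7909, 555-8046, 555-4895, 555-3525, 555-3525, 555-1470, 555-3525, 555-8868, 555-5032, 555-3799, 555-6813, 555-4347

id=7: mobile=555-7909 → 555-7909
id=8: mobile=NULL, home_phone=555-8046 → 555-8046
id=9: mobile=555-4895 → 555-4895
id=10: mobile=NULL, home_phone=NULL, → literal 555-3525 → 555-3525
id=11: mobile=NULL, home_phone=NULL, → literal 555-3525 → 555-3525
id=12: mobile=555-1470 → 555-1470
id=13: mobile=NULL, home_phone=NULL, → literal 555-3525 → 555-3525
id=14: mobile=555-8868 → 555-8868
id=15: mobile=555-5032 → 555-5032
id=16: mobile=555-3799 → 555-3799
id=17: mobile=555-6813 → 555-6813
id=18: mobile=555-4347 → 555-4347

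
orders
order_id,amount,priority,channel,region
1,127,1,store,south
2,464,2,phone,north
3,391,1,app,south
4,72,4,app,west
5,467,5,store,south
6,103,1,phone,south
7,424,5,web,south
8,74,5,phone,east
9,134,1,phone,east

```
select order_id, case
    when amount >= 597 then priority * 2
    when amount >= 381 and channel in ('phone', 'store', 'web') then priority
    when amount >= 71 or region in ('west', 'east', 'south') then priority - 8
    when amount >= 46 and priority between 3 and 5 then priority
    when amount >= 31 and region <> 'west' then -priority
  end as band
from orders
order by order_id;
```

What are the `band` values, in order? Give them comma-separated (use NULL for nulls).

-7, 2, -7, -4, 5, -7, 5, -3, -7

order_id=1: amount >= 71 or region in ('west', 'east', 'south') → -7
order_id=2: amount >= 381 and channel in ('phone', 'store', 'web') → 2
order_id=3: amount >= 71 or region in ('west', 'east', 'south') → -7
order_id=4: amount >= 71 or region in ('west', 'east', 'south') → -4
order_id=5: amount >= 381 and channel in ('phone', 'store', 'web') → 5
order_id=6: amount >= 71 or region in ('west', 'east', 'south') → -7
order_id=7: amount >= 381 and channel in ('phone', 'store', 'web') → 5
order_id=8: amount >= 71 or region in ('west', 'east', 'south') → -3
order_id=9: amount >= 71 or region in ('west', 'east', 'south') → -7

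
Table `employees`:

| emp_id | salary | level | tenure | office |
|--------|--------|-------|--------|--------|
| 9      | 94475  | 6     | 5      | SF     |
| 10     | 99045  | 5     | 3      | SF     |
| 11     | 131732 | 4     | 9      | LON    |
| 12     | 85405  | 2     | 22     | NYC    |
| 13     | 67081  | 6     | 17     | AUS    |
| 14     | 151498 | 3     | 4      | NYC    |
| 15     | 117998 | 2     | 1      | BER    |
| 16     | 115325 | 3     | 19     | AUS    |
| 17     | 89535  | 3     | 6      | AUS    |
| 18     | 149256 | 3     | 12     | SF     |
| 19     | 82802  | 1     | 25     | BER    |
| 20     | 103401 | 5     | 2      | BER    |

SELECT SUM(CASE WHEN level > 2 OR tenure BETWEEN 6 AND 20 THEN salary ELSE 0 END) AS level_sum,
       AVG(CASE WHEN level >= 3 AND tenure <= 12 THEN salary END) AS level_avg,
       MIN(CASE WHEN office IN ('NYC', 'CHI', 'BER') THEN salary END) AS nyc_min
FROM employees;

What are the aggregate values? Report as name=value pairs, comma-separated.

[level_sum: level > 2 OR tenure BETWEEN 6 AND 20]
emp_id=9: ✓ → 94475
emp_id=10: ✓ → 99045
emp_id=11: ✓ → 131732
emp_id=12: ✗
emp_id=13: ✓ → 67081
emp_id=14: ✓ → 151498
emp_id=15: ✗
emp_id=16: ✓ → 115325
emp_id=17: ✓ → 89535
emp_id=18: ✓ → 149256
emp_id=19: ✗
emp_id=20: ✓ → 103401
level_sum = 94475 + 99045 + 131732 + 67081 + 151498 + 115325 + 89535 + 149256 + 103401 = 1001348
—
[level_avg: level >= 3 AND tenure <= 12]
emp_id=9: ✓ → 94475
emp_id=10: ✓ → 99045
emp_id=11: ✓ → 131732
emp_id=12: ✗
emp_id=13: ✗
emp_id=14: ✓ → 151498
emp_id=15: ✗
emp_id=16: ✗
emp_id=17: ✓ → 89535
emp_id=18: ✓ → 149256
emp_id=19: ✗
emp_id=20: ✓ → 103401
level_avg = (94475 + 99045 + 131732 + 151498 + 89535 + 149256 + 103401) / 7 = 116991.7142857143
—
[nyc_min: office IN ('NYC', 'CHI', 'BER')]
emp_id=9: ✗
emp_id=10: ✗
emp_id=11: ✗
emp_id=12: ✓ → 85405
emp_id=13: ✗
emp_id=14: ✓ → 151498
emp_id=15: ✓ → 117998
emp_id=16: ✗
emp_id=17: ✗
emp_id=18: ✗
emp_id=19: ✓ → 82802
emp_id=20: ✓ → 103401
nyc_min = MIN(85405, 151498, 117998, 82802, 103401) = 82802

level_sum=1001348, level_avg=116991.7142857143, nyc_min=82802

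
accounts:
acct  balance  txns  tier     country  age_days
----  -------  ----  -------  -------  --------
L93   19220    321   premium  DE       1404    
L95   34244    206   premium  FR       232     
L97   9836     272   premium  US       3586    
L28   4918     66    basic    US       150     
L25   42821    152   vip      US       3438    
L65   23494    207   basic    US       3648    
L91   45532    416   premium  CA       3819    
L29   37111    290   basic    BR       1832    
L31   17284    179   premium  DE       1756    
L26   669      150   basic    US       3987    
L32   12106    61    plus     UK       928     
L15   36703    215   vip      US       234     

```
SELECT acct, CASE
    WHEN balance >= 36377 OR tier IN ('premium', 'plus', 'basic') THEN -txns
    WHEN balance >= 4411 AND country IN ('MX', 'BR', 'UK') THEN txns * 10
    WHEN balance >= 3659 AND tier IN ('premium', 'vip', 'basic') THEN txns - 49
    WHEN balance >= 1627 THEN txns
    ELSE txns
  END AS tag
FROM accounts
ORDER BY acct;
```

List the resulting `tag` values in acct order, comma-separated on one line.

-215, -152, -150, -66, -290, -179, -61, -207, -416, -321, -206, -272

acct=L15: balance >= 36377 OR tier IN ('premium', 'plus', 'basic') → -215
acct=L25: balance >= 36377 OR tier IN ('premium', 'plus', 'basic') → -152
acct=L26: balance >= 36377 OR tier IN ('premium', 'plus', 'basic') → -150
acct=L28: balance >= 36377 OR tier IN ('premium', 'plus', 'basic') → -66
acct=L29: balance >= 36377 OR tier IN ('premium', 'plus', 'basic') → -290
acct=L31: balance >= 36377 OR tier IN ('premium', 'plus', 'basic') → -179
acct=L32: balance >= 36377 OR tier IN ('premium', 'plus', 'basic') → -61
acct=L65: balance >= 36377 OR tier IN ('premium', 'plus', 'basic') → -207
acct=L91: balance >= 36377 OR tier IN ('premium', 'plus', 'basic') → -416
acct=L93: balance >= 36377 OR tier IN ('premium', 'plus', 'basic') → -321
acct=L95: balance >= 36377 OR tier IN ('premium', 'plus', 'basic') → -206
acct=L97: balance >= 36377 OR tier IN ('premium', 'plus', 'basic') → -272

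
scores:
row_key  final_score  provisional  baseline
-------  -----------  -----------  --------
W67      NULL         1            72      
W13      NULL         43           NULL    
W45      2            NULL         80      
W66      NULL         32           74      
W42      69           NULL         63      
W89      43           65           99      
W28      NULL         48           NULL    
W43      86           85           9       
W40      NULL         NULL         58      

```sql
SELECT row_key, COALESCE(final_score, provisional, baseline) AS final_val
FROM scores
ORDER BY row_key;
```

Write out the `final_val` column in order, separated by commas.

row_key=W13: final_score=NULL, provisional=43 → 43
row_key=W28: final_score=NULL, provisional=48 → 48
row_key=W40: final_score=NULL, provisional=NULL, baseline=58 → 58
row_key=W42: final_score=69 → 69
row_key=W43: final_score=86 → 86
row_key=W45: final_score=2 → 2
row_key=W66: final_score=NULL, provisional=32 → 32
row_key=W67: final_score=NULL, provisional=1 → 1
row_key=W89: final_score=43 → 43

43, 48, 58, 69, 86, 2, 32, 1, 43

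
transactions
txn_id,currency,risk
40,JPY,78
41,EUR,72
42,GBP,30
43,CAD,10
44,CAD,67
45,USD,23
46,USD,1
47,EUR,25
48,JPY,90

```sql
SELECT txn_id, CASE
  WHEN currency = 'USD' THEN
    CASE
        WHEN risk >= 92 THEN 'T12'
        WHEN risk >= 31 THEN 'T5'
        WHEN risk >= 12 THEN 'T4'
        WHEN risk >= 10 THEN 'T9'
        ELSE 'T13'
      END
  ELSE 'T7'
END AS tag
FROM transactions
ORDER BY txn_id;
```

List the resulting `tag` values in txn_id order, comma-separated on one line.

txn_id=40: currency='JPY' → outer ELSE → T7
txn_id=41: currency='EUR' → outer ELSE → T7
txn_id=42: currency='GBP' → outer ELSE → T7
txn_id=43: currency='CAD' → outer ELSE → T7
txn_id=44: currency='CAD' → outer ELSE → T7
txn_id=45: currency='USD' → inner[risk >= 12] → T4
txn_id=46: currency='USD' → inner[ELSE] → T13
txn_id=47: currency='EUR' → outer ELSE → T7
txn_id=48: currency='JPY' → outer ELSE → T7

T7, T7, T7, T7, T7, T4, T13, T7, T7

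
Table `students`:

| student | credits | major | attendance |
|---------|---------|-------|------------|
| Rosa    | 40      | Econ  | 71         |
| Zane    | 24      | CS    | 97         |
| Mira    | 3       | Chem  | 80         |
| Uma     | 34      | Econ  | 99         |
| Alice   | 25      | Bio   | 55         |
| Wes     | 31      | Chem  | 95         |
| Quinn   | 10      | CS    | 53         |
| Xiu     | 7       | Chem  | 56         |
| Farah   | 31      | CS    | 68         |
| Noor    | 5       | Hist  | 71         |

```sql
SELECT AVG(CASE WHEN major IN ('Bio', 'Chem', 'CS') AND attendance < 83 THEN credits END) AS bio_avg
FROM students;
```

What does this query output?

15.2

student=Rosa: ✗
student=Zane: ✗
student=Mira: ✓ → 3
student=Uma: ✗
student=Alice: ✓ → 25
student=Wes: ✗
student=Quinn: ✓ → 10
student=Xiu: ✓ → 7
student=Farah: ✓ → 31
student=Noor: ✗
bio_avg = (3 + 25 + 10 + 7 + 31) / 5 = 15.2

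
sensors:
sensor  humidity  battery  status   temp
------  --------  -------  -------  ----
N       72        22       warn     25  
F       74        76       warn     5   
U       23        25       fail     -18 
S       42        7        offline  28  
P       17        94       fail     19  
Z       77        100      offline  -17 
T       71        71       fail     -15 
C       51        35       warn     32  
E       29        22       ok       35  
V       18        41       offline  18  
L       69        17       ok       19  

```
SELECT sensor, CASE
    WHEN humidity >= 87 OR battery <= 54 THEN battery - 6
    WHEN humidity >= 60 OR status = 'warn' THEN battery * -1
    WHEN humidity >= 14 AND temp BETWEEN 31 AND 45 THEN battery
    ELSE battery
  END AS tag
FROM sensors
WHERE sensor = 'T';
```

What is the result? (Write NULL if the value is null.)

sensor = T: humidity=71, battery=71, status=fail, temp=-15.
humidity >= 87 OR battery <= 54 → false
humidity >= 60 OR status = 'warn' → true → -71

-71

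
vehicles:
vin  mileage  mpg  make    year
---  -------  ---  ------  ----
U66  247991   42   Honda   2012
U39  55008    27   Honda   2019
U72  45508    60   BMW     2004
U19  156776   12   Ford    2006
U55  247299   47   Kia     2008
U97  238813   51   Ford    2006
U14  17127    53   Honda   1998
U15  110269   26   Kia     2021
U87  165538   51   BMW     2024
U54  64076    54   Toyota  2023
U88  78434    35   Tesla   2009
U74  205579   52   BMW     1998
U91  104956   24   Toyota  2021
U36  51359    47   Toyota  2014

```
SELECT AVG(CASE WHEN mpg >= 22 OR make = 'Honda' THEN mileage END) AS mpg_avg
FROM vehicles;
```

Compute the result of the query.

vin=U66: ✓ → 247991
vin=U39: ✓ → 55008
vin=U72: ✓ → 45508
vin=U19: ✗
vin=U55: ✓ → 247299
vin=U97: ✓ → 238813
vin=U14: ✓ → 17127
vin=U15: ✓ → 110269
vin=U87: ✓ → 165538
vin=U54: ✓ → 64076
vin=U88: ✓ → 78434
vin=U74: ✓ → 205579
vin=U91: ✓ → 104956
vin=U36: ✓ → 51359
mpg_avg = (247991 + 55008 + 45508 + 247299 + 238813 + 17127 + 110269 + 165538 + 64076 + 78434 + 205579 + 104956 + 51359) / 13 = 125535.1538461538

125535.1538461538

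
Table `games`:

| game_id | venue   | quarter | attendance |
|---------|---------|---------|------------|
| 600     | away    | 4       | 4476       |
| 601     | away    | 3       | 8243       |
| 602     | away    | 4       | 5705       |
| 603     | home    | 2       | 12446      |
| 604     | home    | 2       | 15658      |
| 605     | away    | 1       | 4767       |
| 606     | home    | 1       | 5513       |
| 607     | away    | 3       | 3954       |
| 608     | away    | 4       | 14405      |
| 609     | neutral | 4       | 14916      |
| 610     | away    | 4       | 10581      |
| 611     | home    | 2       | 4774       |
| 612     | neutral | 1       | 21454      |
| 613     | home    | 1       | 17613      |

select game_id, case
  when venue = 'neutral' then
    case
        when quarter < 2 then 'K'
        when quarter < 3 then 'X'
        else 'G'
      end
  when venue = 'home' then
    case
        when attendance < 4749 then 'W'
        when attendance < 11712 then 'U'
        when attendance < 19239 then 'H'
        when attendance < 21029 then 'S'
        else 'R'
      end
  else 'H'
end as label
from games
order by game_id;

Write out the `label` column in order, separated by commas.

game_id=600: venue='away' → outer ELSE → H
game_id=601: venue='away' → outer ELSE → H
game_id=602: venue='away' → outer ELSE → H
game_id=603: venue='home' → inner[attendance < 19239] → H
game_id=604: venue='home' → inner[attendance < 19239] → H
game_id=605: venue='away' → outer ELSE → H
game_id=606: venue='home' → inner[attendance < 11712] → U
game_id=607: venue='away' → outer ELSE → H
game_id=608: venue='away' → outer ELSE → H
game_id=609: venue='neutral' → inner[ELSE] → G
game_id=610: venue='away' → outer ELSE → H
game_id=611: venue='home' → inner[attendance < 11712] → U
game_id=612: venue='neutral' → inner[quarter < 2] → K
game_id=613: venue='home' → inner[attendance < 19239] → H

H, H, H, H, H, H, U, H, H, G, H, U, K, H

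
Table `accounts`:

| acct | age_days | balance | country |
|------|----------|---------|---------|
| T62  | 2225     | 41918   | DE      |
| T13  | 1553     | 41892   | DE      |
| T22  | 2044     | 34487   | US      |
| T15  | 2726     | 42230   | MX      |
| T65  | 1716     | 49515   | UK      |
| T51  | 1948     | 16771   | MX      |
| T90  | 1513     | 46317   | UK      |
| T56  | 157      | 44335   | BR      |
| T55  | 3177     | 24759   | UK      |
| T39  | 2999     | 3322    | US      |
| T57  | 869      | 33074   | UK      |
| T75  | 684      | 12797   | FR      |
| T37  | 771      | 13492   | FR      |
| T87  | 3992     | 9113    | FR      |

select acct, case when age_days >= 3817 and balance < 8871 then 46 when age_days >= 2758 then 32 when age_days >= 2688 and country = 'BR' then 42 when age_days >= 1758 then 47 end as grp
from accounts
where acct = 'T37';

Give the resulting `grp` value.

acct = T37: age_days=771, balance=13492, country=FR.
age_days >= 3817 and balance < 8871 → false
age_days >= 2758 → false
age_days >= 2688 and country = 'BR' → false
age_days >= 1758 → false
No WHEN matched and there is no ELSE, so the CASE yields NULL.

NULL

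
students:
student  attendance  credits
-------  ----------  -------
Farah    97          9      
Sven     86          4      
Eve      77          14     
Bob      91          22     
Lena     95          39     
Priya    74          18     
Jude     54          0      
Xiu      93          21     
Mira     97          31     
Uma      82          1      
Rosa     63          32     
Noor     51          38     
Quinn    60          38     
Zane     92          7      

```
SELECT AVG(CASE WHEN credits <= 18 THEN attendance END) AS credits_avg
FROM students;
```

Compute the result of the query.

student=Farah: ✓ → 97
student=Sven: ✓ → 86
student=Eve: ✓ → 77
student=Bob: ✗
student=Lena: ✗
student=Priya: ✓ → 74
student=Jude: ✓ → 54
student=Xiu: ✗
student=Mira: ✗
student=Uma: ✓ → 82
student=Rosa: ✗
student=Noor: ✗
student=Quinn: ✗
student=Zane: ✓ → 92
credits_avg = (97 + 86 + 77 + 74 + 54 + 82 + 92) / 7 = 80.2857142857

80.2857142857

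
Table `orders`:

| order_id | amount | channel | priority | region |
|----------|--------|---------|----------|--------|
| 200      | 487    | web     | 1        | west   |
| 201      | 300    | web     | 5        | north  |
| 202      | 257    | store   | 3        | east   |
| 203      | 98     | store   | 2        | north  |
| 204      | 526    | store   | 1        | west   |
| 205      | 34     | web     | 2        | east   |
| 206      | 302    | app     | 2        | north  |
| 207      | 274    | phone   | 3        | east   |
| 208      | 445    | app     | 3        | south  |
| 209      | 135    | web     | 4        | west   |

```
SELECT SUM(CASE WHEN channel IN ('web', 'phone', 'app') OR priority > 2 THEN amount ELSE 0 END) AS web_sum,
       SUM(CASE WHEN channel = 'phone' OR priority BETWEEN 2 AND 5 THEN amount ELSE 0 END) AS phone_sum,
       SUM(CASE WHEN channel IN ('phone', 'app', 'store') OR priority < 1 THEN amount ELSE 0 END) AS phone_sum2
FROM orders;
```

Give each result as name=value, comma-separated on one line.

[web_sum: channel IN ('web', 'phone', 'app') OR priority > 2]
order_id=200: ✓ → 487
order_id=201: ✓ → 300
order_id=202: ✓ → 257
order_id=203: ✗
order_id=204: ✗
order_id=205: ✓ → 34
order_id=206: ✓ → 302
order_id=207: ✓ → 274
order_id=208: ✓ → 445
order_id=209: ✓ → 135
web_sum = 487 + 300 + 257 + 34 + 302 + 274 + 445 + 135 = 2234
—
[phone_sum: channel = 'phone' OR priority BETWEEN 2 AND 5]
order_id=200: ✗
order_id=201: ✓ → 300
order_id=202: ✓ → 257
order_id=203: ✓ → 98
order_id=204: ✗
order_id=205: ✓ → 34
order_id=206: ✓ → 302
order_id=207: ✓ → 274
order_id=208: ✓ → 445
order_id=209: ✓ → 135
phone_sum = 300 + 257 + 98 + 34 + 302 + 274 + 445 + 135 = 1845
—
[phone_sum2: channel IN ('phone', 'app', 'store') OR priority < 1]
order_id=200: ✗
order_id=201: ✗
order_id=202: ✓ → 257
order_id=203: ✓ → 98
order_id=204: ✓ → 526
order_id=205: ✗
order_id=206: ✓ → 302
order_id=207: ✓ → 274
order_id=208: ✓ → 445
order_id=209: ✗
phone_sum2 = 257 + 98 + 526 + 302 + 274 + 445 = 1902

web_sum=2234, phone_sum=1845, phone_sum2=1902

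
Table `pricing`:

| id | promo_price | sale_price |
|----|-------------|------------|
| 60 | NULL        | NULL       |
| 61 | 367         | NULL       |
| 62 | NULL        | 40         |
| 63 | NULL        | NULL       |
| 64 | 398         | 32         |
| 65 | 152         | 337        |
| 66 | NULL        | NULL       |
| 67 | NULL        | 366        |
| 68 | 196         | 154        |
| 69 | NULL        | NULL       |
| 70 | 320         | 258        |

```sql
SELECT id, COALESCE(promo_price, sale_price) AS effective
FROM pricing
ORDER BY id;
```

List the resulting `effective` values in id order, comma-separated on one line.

NULL, 367, 40, NULL, 398, 152, NULL, 366, 196, NULL, 320

id=60: promo_price=NULL, sale_price=NULL (all NULL) → NULL
id=61: promo_price=367 → 367
id=62: promo_price=NULL, sale_price=40 → 40
id=63: promo_price=NULL, sale_price=NULL (all NULL) → NULL
id=64: promo_price=398 → 398
id=65: promo_price=152 → 152
id=66: promo_price=NULL, sale_price=NULL (all NULL) → NULL
id=67: promo_price=NULL, sale_price=366 → 366
id=68: promo_price=196 → 196
id=69: promo_price=NULL, sale_price=NULL (all NULL) → NULL
id=70: promo_price=320 → 320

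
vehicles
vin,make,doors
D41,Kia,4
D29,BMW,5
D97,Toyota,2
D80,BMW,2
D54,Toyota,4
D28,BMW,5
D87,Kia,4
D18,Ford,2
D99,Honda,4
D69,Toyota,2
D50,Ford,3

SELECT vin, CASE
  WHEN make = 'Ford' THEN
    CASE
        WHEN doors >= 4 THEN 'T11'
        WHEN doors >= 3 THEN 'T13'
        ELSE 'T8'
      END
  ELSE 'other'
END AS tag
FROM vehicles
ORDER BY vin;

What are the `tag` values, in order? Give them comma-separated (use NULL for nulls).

vin=D18: make='Ford' → inner[ELSE] → T8
vin=D28: make='BMW' → outer ELSE → other
vin=D29: make='BMW' → outer ELSE → other
vin=D41: make='Kia' → outer ELSE → other
vin=D50: make='Ford' → inner[doors >= 3] → T13
vin=D54: make='Toyota' → outer ELSE → other
vin=D69: make='Toyota' → outer ELSE → other
vin=D80: make='BMW' → outer ELSE → other
vin=D87: make='Kia' → outer ELSE → other
vin=D97: make='Toyota' → outer ELSE → other
vin=D99: make='Honda' → outer ELSE → other

T8, other, other, other, T13, other, other, other, other, other, other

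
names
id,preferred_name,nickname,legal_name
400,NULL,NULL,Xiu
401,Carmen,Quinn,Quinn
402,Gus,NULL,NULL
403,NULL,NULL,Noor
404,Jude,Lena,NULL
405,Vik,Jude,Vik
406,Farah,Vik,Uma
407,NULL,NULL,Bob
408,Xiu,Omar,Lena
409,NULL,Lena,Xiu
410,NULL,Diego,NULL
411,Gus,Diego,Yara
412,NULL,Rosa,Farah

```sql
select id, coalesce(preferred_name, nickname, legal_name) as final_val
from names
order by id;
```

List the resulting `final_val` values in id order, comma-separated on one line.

Xiu, Carmen, Gus, Noor, Jude, Vik, Farah, Bob, Xiu, Lena, Diego, Gus, Rosa

id=400: preferred_name=NULL, nickname=NULL, legal_name=Xiu → Xiu
id=401: preferred_name=Carmen → Carmen
id=402: preferred_name=Gus → Gus
id=403: preferred_name=NULL, nickname=NULL, legal_name=Noor → Noor
id=404: preferred_name=Jude → Jude
id=405: preferred_name=Vik → Vik
id=406: preferred_name=Farah → Farah
id=407: preferred_name=NULL, nickname=NULL, legal_name=Bob → Bob
id=408: preferred_name=Xiu → Xiu
id=409: preferred_name=NULL, nickname=Lena → Lena
id=410: preferred_name=NULL, nickname=Diego → Diego
id=411: preferred_name=Gus → Gus
id=412: preferred_name=NULL, nickname=Rosa → Rosa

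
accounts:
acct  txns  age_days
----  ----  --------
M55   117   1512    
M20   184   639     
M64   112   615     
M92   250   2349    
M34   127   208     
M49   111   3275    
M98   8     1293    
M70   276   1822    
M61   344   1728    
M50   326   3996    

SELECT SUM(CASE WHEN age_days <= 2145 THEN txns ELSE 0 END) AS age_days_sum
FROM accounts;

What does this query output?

acct=M55: ✓ → 117
acct=M20: ✓ → 184
acct=M64: ✓ → 112
acct=M92: ✗
acct=M34: ✓ → 127
acct=M49: ✗
acct=M98: ✓ → 8
acct=M70: ✓ → 276
acct=M61: ✓ → 344
acct=M50: ✗
age_days_sum = 117 + 184 + 112 + 127 + 8 + 276 + 344 = 1168

1168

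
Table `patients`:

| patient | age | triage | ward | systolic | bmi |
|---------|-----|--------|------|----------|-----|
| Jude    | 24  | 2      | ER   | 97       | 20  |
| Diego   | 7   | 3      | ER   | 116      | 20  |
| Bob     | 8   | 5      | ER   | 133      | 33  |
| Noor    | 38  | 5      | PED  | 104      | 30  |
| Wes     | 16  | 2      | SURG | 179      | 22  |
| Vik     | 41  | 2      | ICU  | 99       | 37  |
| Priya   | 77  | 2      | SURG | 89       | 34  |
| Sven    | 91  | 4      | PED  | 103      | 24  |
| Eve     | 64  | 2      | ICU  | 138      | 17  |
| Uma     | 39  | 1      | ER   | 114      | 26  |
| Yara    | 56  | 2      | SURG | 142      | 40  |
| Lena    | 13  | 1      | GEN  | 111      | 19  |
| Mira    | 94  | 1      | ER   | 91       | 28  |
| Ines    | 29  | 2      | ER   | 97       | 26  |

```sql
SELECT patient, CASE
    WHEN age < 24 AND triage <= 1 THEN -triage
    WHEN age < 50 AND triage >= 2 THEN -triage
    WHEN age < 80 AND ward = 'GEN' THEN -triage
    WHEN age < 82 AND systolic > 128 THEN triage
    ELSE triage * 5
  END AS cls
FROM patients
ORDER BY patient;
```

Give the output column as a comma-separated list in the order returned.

-5, -3, 2, -2, -2, -1, 5, -5, 10, 20, 5, -2, -2, 2

patient=Bob: age < 50 AND triage >= 2 → -5
patient=Diego: age < 50 AND triage >= 2 → -3
patient=Eve: age < 82 AND systolic > 128 → 2
patient=Ines: age < 50 AND triage >= 2 → -2
patient=Jude: age < 50 AND triage >= 2 → -2
patient=Lena: age < 24 AND triage <= 1 → -1
patient=Mira: ELSE → 5
patient=Noor: age < 50 AND triage >= 2 → -5
patient=Priya: ELSE → 10
patient=Sven: ELSE → 20
patient=Uma: ELSE → 5
patient=Vik: age < 50 AND triage >= 2 → -2
patient=Wes: age < 50 AND triage >= 2 → -2
patient=Yara: age < 82 AND systolic > 128 → 2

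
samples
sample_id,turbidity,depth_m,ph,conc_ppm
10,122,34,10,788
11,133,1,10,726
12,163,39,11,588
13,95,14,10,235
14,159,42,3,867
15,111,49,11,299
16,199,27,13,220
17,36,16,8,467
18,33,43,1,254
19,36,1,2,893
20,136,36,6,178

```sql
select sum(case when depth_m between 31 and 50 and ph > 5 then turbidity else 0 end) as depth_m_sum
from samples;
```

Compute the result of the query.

532

sample_id=10: ✓ → 122
sample_id=11: ✗
sample_id=12: ✓ → 163
sample_id=13: ✗
sample_id=14: ✗
sample_id=15: ✓ → 111
sample_id=16: ✗
sample_id=17: ✗
sample_id=18: ✗
sample_id=19: ✗
sample_id=20: ✓ → 136
depth_m_sum = 122 + 163 + 111 + 136 = 532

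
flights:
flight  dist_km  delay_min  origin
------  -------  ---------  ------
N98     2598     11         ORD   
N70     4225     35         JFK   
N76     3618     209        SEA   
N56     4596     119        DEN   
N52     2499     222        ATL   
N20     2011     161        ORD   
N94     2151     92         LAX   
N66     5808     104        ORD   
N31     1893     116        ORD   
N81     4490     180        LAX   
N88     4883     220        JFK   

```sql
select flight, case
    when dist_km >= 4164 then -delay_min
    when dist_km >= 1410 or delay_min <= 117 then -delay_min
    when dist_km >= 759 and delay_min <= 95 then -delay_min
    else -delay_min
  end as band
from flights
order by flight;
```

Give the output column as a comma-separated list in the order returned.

-161, -116, -222, -119, -104, -35, -209, -180, -220, -92, -11

flight=N20: dist_km >= 1410 or delay_min <= 117 → -161
flight=N31: dist_km >= 1410 or delay_min <= 117 → -116
flight=N52: dist_km >= 1410 or delay_min <= 117 → -222
flight=N56: dist_km >= 4164 → -119
flight=N66: dist_km >= 4164 → -104
flight=N70: dist_km >= 4164 → -35
flight=N76: dist_km >= 1410 or delay_min <= 117 → -209
flight=N81: dist_km >= 4164 → -180
flight=N88: dist_km >= 4164 → -220
flight=N94: dist_km >= 1410 or delay_min <= 117 → -92
flight=N98: dist_km >= 1410 or delay_min <= 117 → -11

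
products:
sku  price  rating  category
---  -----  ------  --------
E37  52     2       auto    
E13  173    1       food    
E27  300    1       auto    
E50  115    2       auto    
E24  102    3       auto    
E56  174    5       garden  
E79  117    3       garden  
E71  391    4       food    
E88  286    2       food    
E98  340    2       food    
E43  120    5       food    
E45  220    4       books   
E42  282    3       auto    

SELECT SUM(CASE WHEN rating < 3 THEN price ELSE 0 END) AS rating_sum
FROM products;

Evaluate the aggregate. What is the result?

1266

sku=E37: ✓ → 52
sku=E13: ✓ → 173
sku=E27: ✓ → 300
sku=E50: ✓ → 115
sku=E24: ✗
sku=E56: ✗
sku=E79: ✗
sku=E71: ✗
sku=E88: ✓ → 286
sku=E98: ✓ → 340
sku=E43: ✗
sku=E45: ✗
sku=E42: ✗
rating_sum = 52 + 173 + 300 + 115 + 286 + 340 = 1266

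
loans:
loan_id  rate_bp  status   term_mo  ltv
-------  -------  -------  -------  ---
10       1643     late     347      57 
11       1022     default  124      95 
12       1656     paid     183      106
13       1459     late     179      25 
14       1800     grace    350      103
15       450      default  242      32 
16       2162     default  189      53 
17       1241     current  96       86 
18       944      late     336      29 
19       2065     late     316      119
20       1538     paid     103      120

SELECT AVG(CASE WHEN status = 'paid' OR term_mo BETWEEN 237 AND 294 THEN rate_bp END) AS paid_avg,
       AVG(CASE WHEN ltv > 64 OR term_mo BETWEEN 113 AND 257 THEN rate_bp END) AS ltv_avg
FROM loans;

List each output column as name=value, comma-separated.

paid_avg=1214.6666666667, ltv_avg=1488.1111111111

[paid_avg: status = 'paid' OR term_mo BETWEEN 237 AND 294]
loan_id=10: ✗
loan_id=11: ✗
loan_id=12: ✓ → 1656
loan_id=13: ✗
loan_id=14: ✗
loan_id=15: ✓ → 450
loan_id=16: ✗
loan_id=17: ✗
loan_id=18: ✗
loan_id=19: ✗
loan_id=20: ✓ → 1538
paid_avg = (1656 + 450 + 1538) / 3 = 1214.6666666667
—
[ltv_avg: ltv > 64 OR term_mo BETWEEN 113 AND 257]
loan_id=10: ✗
loan_id=11: ✓ → 1022
loan_id=12: ✓ → 1656
loan_id=13: ✓ → 1459
loan_id=14: ✓ → 1800
loan_id=15: ✓ → 450
loan_id=16: ✓ → 2162
loan_id=17: ✓ → 1241
loan_id=18: ✗
loan_id=19: ✓ → 2065
loan_id=20: ✓ → 1538
ltv_avg = (1022 + 1656 + 1459 + 1800 + 450 + 2162 + 1241 + 2065 + 1538) / 9 = 1488.1111111111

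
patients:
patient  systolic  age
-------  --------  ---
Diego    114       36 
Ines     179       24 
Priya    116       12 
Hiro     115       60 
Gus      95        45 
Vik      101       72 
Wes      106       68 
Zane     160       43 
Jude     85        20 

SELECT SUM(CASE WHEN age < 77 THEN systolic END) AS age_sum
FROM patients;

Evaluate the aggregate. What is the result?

patient=Diego: ✓ → 114
patient=Ines: ✓ → 179
patient=Priya: ✓ → 116
patient=Hiro: ✓ → 115
patient=Gus: ✓ → 95
patient=Vik: ✓ → 101
patient=Wes: ✓ → 106
patient=Zane: ✓ → 160
patient=Jude: ✓ → 85
age_sum = 114 + 179 + 116 + 115 + 95 + 101 + 106 + 160 + 85 = 1071

1071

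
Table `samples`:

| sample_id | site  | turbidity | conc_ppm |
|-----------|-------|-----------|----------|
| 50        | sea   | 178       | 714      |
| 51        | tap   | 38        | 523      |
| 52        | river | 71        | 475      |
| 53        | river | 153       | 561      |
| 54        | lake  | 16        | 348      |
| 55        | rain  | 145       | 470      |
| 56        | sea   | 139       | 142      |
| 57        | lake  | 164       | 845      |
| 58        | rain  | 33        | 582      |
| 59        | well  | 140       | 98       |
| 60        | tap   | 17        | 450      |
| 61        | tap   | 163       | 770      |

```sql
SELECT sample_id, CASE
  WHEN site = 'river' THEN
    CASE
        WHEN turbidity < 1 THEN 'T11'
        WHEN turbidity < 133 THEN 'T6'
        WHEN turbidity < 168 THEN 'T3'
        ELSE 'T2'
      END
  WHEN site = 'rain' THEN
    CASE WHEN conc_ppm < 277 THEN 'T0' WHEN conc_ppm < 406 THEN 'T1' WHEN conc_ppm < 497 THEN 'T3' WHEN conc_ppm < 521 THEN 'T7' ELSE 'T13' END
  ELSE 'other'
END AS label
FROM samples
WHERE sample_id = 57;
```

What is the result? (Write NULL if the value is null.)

sample_id = 57: site=lake, turbidity=164, conc_ppm=845.
site='lake' → outer ELSE → other

other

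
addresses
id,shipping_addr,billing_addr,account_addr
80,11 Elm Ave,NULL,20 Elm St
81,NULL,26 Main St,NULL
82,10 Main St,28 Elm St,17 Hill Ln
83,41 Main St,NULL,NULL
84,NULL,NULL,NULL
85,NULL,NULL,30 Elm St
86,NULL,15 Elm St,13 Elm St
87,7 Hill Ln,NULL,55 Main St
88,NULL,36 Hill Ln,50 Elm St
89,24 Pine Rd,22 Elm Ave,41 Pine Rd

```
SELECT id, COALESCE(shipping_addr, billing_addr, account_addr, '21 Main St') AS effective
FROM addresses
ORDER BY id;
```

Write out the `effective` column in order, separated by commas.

id=80: shipping_addr=11 Elm Ave → 11 Elm Ave
id=81: shipping_addr=NULL, billing_addr=26 Main St → 26 Main St
id=82: shipping_addr=10 Main St → 10 Main St
id=83: shipping_addr=41 Main St → 41 Main St
id=84: shipping_addr=NULL, billing_addr=NULL, account_addr=NULL, → literal 21 Main St → 21 Main St
id=85: shipping_addr=NULL, billing_addr=NULL, account_addr=30 Elm St → 30 Elm St
id=86: shipping_addr=NULL, billing_addr=15 Elm St → 15 Elm St
id=87: shipping_addr=7 Hill Ln → 7 Hill Ln
id=88: shipping_addr=NULL, billing_addr=36 Hill Ln → 36 Hill Ln
id=89: shipping_addr=24 Pine Rd → 24 Pine Rd

11 Elm Ave, 26 Main St, 10 Main St, 41 Main St, 21 Main St, 30 Elm St, 15 Elm St, 7 Hill Ln, 36 Hill Ln, 24 Pine Rd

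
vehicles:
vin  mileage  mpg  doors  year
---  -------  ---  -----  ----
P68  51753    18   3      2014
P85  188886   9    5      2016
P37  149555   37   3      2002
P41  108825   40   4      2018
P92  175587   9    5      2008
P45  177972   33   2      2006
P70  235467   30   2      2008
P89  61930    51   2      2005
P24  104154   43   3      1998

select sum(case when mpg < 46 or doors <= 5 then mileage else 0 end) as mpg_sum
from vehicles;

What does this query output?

1254129

vin=P68: ✓ → 51753
vin=P85: ✓ → 188886
vin=P37: ✓ → 149555
vin=P41: ✓ → 108825
vin=P92: ✓ → 175587
vin=P45: ✓ → 177972
vin=P70: ✓ → 235467
vin=P89: ✓ → 61930
vin=P24: ✓ → 104154
mpg_sum = 51753 + 188886 + 149555 + 108825 + 175587 + 177972 + 235467 + 61930 + 104154 = 1254129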